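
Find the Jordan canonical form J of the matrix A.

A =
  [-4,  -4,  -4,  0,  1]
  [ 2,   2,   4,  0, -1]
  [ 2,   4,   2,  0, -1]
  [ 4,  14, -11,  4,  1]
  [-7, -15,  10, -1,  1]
J_1(-2) ⊕ J_1(-2) ⊕ J_3(3)

The characteristic polynomial is
  det(x·I − A) = x^5 - 5*x^4 - 5*x^3 + 45*x^2 - 108 = (x - 3)^3*(x + 2)^2

Eigenvalues and multiplicities (the geometric multiplicity of λ is n − rank(A − λI), which equals the number of Jordan blocks for λ):
  λ = -2: algebraic multiplicity = 2, geometric multiplicity = 2
  λ = 3: algebraic multiplicity = 3, geometric multiplicity = 1

Determining the block sizes for each eigenvalue:
  λ = -2: gm = am = 2, so every block has size 1 → block sizes [1, 1]
  λ = 3: one block (gm = 1), so the single block has size am = 3 → block sizes [3]

Assembling the blocks gives a Jordan form
J =
  [-2,  0, 0, 0, 0]
  [ 0, -2, 0, 0, 0]
  [ 0,  0, 3, 1, 0]
  [ 0,  0, 0, 3, 1]
  [ 0,  0, 0, 0, 3]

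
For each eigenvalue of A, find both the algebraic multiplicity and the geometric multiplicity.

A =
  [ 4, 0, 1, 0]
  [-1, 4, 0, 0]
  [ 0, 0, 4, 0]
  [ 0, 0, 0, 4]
λ = 4: alg = 4, geom = 2

Step 1 — factor the characteristic polynomial to read off the algebraic multiplicities:
  χ_A(x) = (x - 4)^4

Step 2 — compute geometric multiplicities via the rank-nullity identity g(λ) = n − rank(A − λI):
  rank(A − (4)·I) = 2, so dim ker(A − (4)·I) = n − 2 = 2

Summary:
  λ = 4: algebraic multiplicity = 4, geometric multiplicity = 2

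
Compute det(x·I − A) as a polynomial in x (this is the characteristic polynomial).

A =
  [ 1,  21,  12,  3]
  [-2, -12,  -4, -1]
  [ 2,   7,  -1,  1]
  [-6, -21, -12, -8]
x^4 + 20*x^3 + 150*x^2 + 500*x + 625

Expanding det(x·I − A) (e.g. by cofactor expansion or by noting that A is similar to its Jordan form J, which has the same characteristic polynomial as A) gives
  χ_A(x) = x^4 + 20*x^3 + 150*x^2 + 500*x + 625
which factors as (x + 5)^4. The eigenvalues (with algebraic multiplicities) are λ = -5 with multiplicity 4.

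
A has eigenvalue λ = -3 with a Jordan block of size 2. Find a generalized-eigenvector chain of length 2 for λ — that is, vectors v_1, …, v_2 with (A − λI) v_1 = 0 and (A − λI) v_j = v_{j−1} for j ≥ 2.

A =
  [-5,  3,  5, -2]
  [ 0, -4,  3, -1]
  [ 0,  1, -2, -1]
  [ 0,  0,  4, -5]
A Jordan chain for λ = -3 of length 2:
v_1 = (4, 2, 2, 4)ᵀ
v_2 = (2, 1, 1, 0)ᵀ

Let N = A − (-3)·I. We want v_2 with N^2 v_2 = 0 but N^1 v_2 ≠ 0; then v_{j-1} := N · v_j for j = 2, …, 2.

Pick v_2 = (2, 1, 1, 0)ᵀ.
Then v_1 = N · v_2 = (4, 2, 2, 4)ᵀ.

Sanity check: (A − (-3)·I) v_1 = (0, 0, 0, 0)ᵀ = 0. ✓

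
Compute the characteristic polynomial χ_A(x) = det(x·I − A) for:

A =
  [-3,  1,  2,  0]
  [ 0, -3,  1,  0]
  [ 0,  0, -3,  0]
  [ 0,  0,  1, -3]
x^4 + 12*x^3 + 54*x^2 + 108*x + 81

Expanding det(x·I − A) (e.g. by cofactor expansion or by noting that A is similar to its Jordan form J, which has the same characteristic polynomial as A) gives
  χ_A(x) = x^4 + 12*x^3 + 54*x^2 + 108*x + 81
which factors as (x + 3)^4. The eigenvalues (with algebraic multiplicities) are λ = -3 with multiplicity 4.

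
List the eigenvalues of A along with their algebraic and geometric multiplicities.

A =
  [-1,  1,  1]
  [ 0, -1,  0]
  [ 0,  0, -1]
λ = -1: alg = 3, geom = 2

Step 1 — factor the characteristic polynomial to read off the algebraic multiplicities:
  χ_A(x) = (x + 1)^3

Step 2 — compute geometric multiplicities via the rank-nullity identity g(λ) = n − rank(A − λI):
  rank(A − (-1)·I) = 1, so dim ker(A − (-1)·I) = n − 1 = 2

Summary:
  λ = -1: algebraic multiplicity = 3, geometric multiplicity = 2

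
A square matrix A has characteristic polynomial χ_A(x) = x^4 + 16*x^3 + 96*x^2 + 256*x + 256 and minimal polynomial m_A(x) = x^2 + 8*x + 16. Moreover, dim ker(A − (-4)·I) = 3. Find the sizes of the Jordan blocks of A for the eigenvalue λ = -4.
Block sizes for λ = -4: [2, 1, 1]

Step 1 — from the characteristic polynomial, algebraic multiplicity of λ = -4 is 4. From dim ker(A − (-4)·I) = 3, there are exactly 3 Jordan blocks for λ = -4.
Step 2 — from the minimal polynomial, the factor (x + 4)^2 tells us the largest block for λ = -4 has size 2.
Step 3 — with total size 4, 3 blocks, and largest block 2, the block sizes (in nonincreasing order) are [2, 1, 1].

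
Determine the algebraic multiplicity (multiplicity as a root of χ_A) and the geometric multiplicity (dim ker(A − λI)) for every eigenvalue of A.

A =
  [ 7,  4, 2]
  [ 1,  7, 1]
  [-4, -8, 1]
λ = 5: alg = 3, geom = 2

Step 1 — factor the characteristic polynomial to read off the algebraic multiplicities:
  χ_A(x) = (x - 5)^3

Step 2 — compute geometric multiplicities via the rank-nullity identity g(λ) = n − rank(A − λI):
  rank(A − (5)·I) = 1, so dim ker(A − (5)·I) = n − 1 = 2

Summary:
  λ = 5: algebraic multiplicity = 3, geometric multiplicity = 2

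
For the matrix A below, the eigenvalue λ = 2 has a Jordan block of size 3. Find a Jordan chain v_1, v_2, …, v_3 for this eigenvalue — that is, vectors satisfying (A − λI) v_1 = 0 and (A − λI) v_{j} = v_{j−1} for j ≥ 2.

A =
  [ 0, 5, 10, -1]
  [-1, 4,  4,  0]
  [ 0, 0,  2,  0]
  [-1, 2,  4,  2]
A Jordan chain for λ = 2 of length 3:
v_1 = (-2, -1, 0, -1)ᵀ
v_2 = (5, 2, 0, 2)ᵀ
v_3 = (0, 1, 0, 0)ᵀ

Let N = A − (2)·I. We want v_3 with N^3 v_3 = 0 but N^2 v_3 ≠ 0; then v_{j-1} := N · v_j for j = 3, …, 2.

Pick v_3 = (0, 1, 0, 0)ᵀ.
Then v_2 = N · v_3 = (5, 2, 0, 2)ᵀ.
Then v_1 = N · v_2 = (-2, -1, 0, -1)ᵀ.

Sanity check: (A − (2)·I) v_1 = (0, 0, 0, 0)ᵀ = 0. ✓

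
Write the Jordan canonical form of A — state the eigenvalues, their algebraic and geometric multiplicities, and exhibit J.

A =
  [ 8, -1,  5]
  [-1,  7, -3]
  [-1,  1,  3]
J_3(6)

The characteristic polynomial is
  det(x·I − A) = x^3 - 18*x^2 + 108*x - 216 = (x - 6)^3

Eigenvalues and multiplicities (the geometric multiplicity of λ is n − rank(A − λI), which equals the number of Jordan blocks for λ):
  λ = 6: algebraic multiplicity = 3, geometric multiplicity = 1

Determining the block sizes for each eigenvalue:
  λ = 6: one block (gm = 1), so the single block has size am = 3 → block sizes [3]

Assembling the blocks gives a Jordan form
J =
  [6, 1, 0]
  [0, 6, 1]
  [0, 0, 6]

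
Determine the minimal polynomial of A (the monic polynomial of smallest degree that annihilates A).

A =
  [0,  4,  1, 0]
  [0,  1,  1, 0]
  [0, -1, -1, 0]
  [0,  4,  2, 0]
x^3

The characteristic polynomial is χ_A(x) = x^4, so the eigenvalues are known. The minimal polynomial is
  m_A(x) = Π_λ (x − λ)^{k_λ}
where k_λ is the size of the *largest* Jordan block for λ (equivalently, the smallest k with (A − λI)^k v = 0 for every generalised eigenvector v of λ).

  λ = 0: largest Jordan block has size 3, contributing (x − 0)^3

So m_A(x) = x^3 = x^3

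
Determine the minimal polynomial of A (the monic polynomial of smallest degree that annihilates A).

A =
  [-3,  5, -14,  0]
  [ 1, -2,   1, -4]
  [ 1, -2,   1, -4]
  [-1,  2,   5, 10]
x^4 - 6*x^3

The characteristic polynomial is χ_A(x) = x^3*(x - 6), so the eigenvalues are known. The minimal polynomial is
  m_A(x) = Π_λ (x − λ)^{k_λ}
where k_λ is the size of the *largest* Jordan block for λ (equivalently, the smallest k with (A − λI)^k v = 0 for every generalised eigenvector v of λ).

  λ = 0: largest Jordan block has size 3, contributing (x − 0)^3
  λ = 6: largest Jordan block has size 1, contributing (x − 6)

So m_A(x) = x^3*(x - 6) = x^4 - 6*x^3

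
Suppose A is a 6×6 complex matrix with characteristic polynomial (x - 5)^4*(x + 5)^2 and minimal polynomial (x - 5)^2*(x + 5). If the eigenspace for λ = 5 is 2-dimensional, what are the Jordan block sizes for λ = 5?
Block sizes for λ = 5: [2, 2]

Step 1 — from the characteristic polynomial, algebraic multiplicity of λ = 5 is 4. From dim ker(A − (5)·I) = 2, there are exactly 2 Jordan blocks for λ = 5.
Step 2 — from the minimal polynomial, the factor (x − 5)^2 tells us the largest block for λ = 5 has size 2.
Step 3 — with total size 4, 2 blocks, and largest block 2, the block sizes (in nonincreasing order) are [2, 2].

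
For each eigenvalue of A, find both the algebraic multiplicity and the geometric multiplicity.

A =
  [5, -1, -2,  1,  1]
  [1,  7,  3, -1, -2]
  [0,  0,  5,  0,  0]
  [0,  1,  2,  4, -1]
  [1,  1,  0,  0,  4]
λ = 5: alg = 5, geom = 2

Step 1 — factor the characteristic polynomial to read off the algebraic multiplicities:
  χ_A(x) = (x - 5)^5

Step 2 — compute geometric multiplicities via the rank-nullity identity g(λ) = n − rank(A − λI):
  rank(A − (5)·I) = 3, so dim ker(A − (5)·I) = n − 3 = 2

Summary:
  λ = 5: algebraic multiplicity = 5, geometric multiplicity = 2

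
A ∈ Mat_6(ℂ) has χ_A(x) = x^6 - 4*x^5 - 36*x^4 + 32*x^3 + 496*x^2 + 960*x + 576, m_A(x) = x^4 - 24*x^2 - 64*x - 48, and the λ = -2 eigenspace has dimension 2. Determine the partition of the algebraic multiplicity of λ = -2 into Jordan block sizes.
Block sizes for λ = -2: [3, 1]

Step 1 — from the characteristic polynomial, algebraic multiplicity of λ = -2 is 4. From dim ker(A − (-2)·I) = 2, there are exactly 2 Jordan blocks for λ = -2.
Step 2 — from the minimal polynomial, the factor (x + 2)^3 tells us the largest block for λ = -2 has size 3.
Step 3 — with total size 4, 2 blocks, and largest block 3, the block sizes (in nonincreasing order) are [3, 1].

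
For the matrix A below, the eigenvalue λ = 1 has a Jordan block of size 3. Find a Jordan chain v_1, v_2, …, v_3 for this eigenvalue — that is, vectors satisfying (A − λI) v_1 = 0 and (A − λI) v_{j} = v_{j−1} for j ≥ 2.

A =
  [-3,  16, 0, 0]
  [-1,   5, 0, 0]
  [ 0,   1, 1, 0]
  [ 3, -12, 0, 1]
A Jordan chain for λ = 1 of length 3:
v_1 = (0, 0, -1, 0)ᵀ
v_2 = (-4, -1, 0, 3)ᵀ
v_3 = (1, 0, 0, 0)ᵀ

Let N = A − (1)·I. We want v_3 with N^3 v_3 = 0 but N^2 v_3 ≠ 0; then v_{j-1} := N · v_j for j = 3, …, 2.

Pick v_3 = (1, 0, 0, 0)ᵀ.
Then v_2 = N · v_3 = (-4, -1, 0, 3)ᵀ.
Then v_1 = N · v_2 = (0, 0, -1, 0)ᵀ.

Sanity check: (A − (1)·I) v_1 = (0, 0, 0, 0)ᵀ = 0. ✓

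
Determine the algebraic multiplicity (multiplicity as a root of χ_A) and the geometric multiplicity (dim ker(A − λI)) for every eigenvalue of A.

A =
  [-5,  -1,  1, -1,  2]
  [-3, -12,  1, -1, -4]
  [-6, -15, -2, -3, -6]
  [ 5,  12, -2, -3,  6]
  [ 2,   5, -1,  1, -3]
λ = -5: alg = 5, geom = 3

Step 1 — factor the characteristic polynomial to read off the algebraic multiplicities:
  χ_A(x) = (x + 5)^5

Step 2 — compute geometric multiplicities via the rank-nullity identity g(λ) = n − rank(A − λI):
  rank(A − (-5)·I) = 2, so dim ker(A − (-5)·I) = n − 2 = 3

Summary:
  λ = -5: algebraic multiplicity = 5, geometric multiplicity = 3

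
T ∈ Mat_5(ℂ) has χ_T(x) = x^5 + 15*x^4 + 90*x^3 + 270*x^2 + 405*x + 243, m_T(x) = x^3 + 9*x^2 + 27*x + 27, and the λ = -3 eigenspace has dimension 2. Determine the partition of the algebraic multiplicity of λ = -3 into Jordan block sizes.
Block sizes for λ = -3: [3, 2]

Step 1 — from the characteristic polynomial, algebraic multiplicity of λ = -3 is 5. From dim ker(T − (-3)·I) = 2, there are exactly 2 Jordan blocks for λ = -3.
Step 2 — from the minimal polynomial, the factor (x + 3)^3 tells us the largest block for λ = -3 has size 3.
Step 3 — with total size 5, 2 blocks, and largest block 3, the block sizes (in nonincreasing order) are [3, 2].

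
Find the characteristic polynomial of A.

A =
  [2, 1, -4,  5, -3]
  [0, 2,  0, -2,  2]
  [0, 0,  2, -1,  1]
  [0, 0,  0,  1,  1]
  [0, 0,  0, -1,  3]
x^5 - 10*x^4 + 40*x^3 - 80*x^2 + 80*x - 32

Expanding det(x·I − A) (e.g. by cofactor expansion or by noting that A is similar to its Jordan form J, which has the same characteristic polynomial as A) gives
  χ_A(x) = x^5 - 10*x^4 + 40*x^3 - 80*x^2 + 80*x - 32
which factors as (x - 2)^5. The eigenvalues (with algebraic multiplicities) are λ = 2 with multiplicity 5.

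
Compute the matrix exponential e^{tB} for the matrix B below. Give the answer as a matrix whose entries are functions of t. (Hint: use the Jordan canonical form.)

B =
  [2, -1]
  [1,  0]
e^{tB} =
  [t*exp(t) + exp(t), -t*exp(t)]
  [t*exp(t), -t*exp(t) + exp(t)]

Strategy: write B = P · J · P⁻¹ where J is a Jordan canonical form, so e^{tB} = P · e^{tJ} · P⁻¹, and e^{tJ} can be computed block-by-block.

B has Jordan form
J =
  [1, 1]
  [0, 1]
(up to reordering of blocks).

Per-block formulas:
  For a 2×2 Jordan block J_2(1): exp(t · J_2(1)) = e^(1t)·(I + t·N), where N is the 2×2 nilpotent shift.

After assembling e^{tJ} and conjugating by P, we get:

e^{tB} =
  [t*exp(t) + exp(t), -t*exp(t)]
  [t*exp(t), -t*exp(t) + exp(t)]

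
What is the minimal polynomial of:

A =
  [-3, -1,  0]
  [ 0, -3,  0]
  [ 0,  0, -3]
x^2 + 6*x + 9

The characteristic polynomial is χ_A(x) = (x + 3)^3, so the eigenvalues are known. The minimal polynomial is
  m_A(x) = Π_λ (x − λ)^{k_λ}
where k_λ is the size of the *largest* Jordan block for λ (equivalently, the smallest k with (A − λI)^k v = 0 for every generalised eigenvector v of λ).

  λ = -3: largest Jordan block has size 2, contributing (x + 3)^2

So m_A(x) = (x + 3)^2 = x^2 + 6*x + 9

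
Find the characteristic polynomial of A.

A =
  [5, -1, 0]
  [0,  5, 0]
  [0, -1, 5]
x^3 - 15*x^2 + 75*x - 125

Expanding det(x·I − A) (e.g. by cofactor expansion or by noting that A is similar to its Jordan form J, which has the same characteristic polynomial as A) gives
  χ_A(x) = x^3 - 15*x^2 + 75*x - 125
which factors as (x - 5)^3. The eigenvalues (with algebraic multiplicities) are λ = 5 with multiplicity 3.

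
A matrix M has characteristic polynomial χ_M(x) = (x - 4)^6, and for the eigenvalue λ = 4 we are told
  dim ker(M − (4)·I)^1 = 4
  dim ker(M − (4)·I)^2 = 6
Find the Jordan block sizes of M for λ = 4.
Block sizes for λ = 4: [2, 2, 1, 1]

From the dimensions of kernels of powers, the number of Jordan blocks of size at least j is d_j − d_{j−1} where d_j = dim ker(N^j) (with d_0 = 0). Computing the differences gives [4, 2].
The number of blocks of size exactly k is (#blocks of size ≥ k) − (#blocks of size ≥ k + 1), so the partition is: 2 block(s) of size 1, 2 block(s) of size 2.
In nonincreasing order the block sizes are [2, 2, 1, 1].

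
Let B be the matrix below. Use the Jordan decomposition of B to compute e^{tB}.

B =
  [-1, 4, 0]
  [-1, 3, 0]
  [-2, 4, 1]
e^{tB} =
  [-2*t*exp(t) + exp(t), 4*t*exp(t), 0]
  [-t*exp(t), 2*t*exp(t) + exp(t), 0]
  [-2*t*exp(t), 4*t*exp(t), exp(t)]

Strategy: write B = P · J · P⁻¹ where J is a Jordan canonical form, so e^{tB} = P · e^{tJ} · P⁻¹, and e^{tJ} can be computed block-by-block.

B has Jordan form
J =
  [1, 1, 0]
  [0, 1, 0]
  [0, 0, 1]
(up to reordering of blocks).

Per-block formulas:
  For a 1×1 block at λ = 1: exp(t · [1]) = [e^(1t)].
  For a 2×2 Jordan block J_2(1): exp(t · J_2(1)) = e^(1t)·(I + t·N), where N is the 2×2 nilpotent shift.

After assembling e^{tJ} and conjugating by P, we get:

e^{tB} =
  [-2*t*exp(t) + exp(t), 4*t*exp(t), 0]
  [-t*exp(t), 2*t*exp(t) + exp(t), 0]
  [-2*t*exp(t), 4*t*exp(t), exp(t)]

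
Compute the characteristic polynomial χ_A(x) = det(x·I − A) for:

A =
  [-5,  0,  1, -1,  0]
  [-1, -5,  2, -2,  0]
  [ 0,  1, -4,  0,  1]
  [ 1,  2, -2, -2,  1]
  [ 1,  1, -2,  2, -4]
x^5 + 20*x^4 + 160*x^3 + 640*x^2 + 1280*x + 1024

Expanding det(x·I − A) (e.g. by cofactor expansion or by noting that A is similar to its Jordan form J, which has the same characteristic polynomial as A) gives
  χ_A(x) = x^5 + 20*x^4 + 160*x^3 + 640*x^2 + 1280*x + 1024
which factors as (x + 4)^5. The eigenvalues (with algebraic multiplicities) are λ = -4 with multiplicity 5.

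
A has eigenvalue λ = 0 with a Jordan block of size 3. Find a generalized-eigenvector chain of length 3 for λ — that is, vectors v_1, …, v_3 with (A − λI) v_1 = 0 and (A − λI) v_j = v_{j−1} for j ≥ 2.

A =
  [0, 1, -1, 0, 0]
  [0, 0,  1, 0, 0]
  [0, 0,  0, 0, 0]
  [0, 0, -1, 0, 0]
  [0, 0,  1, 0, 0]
A Jordan chain for λ = 0 of length 3:
v_1 = (1, 0, 0, 0, 0)ᵀ
v_2 = (-1, 1, 0, -1, 1)ᵀ
v_3 = (0, 0, 1, 0, 0)ᵀ

Let N = A − (0)·I. We want v_3 with N^3 v_3 = 0 but N^2 v_3 ≠ 0; then v_{j-1} := N · v_j for j = 3, …, 2.

Pick v_3 = (0, 0, 1, 0, 0)ᵀ.
Then v_2 = N · v_3 = (-1, 1, 0, -1, 1)ᵀ.
Then v_1 = N · v_2 = (1, 0, 0, 0, 0)ᵀ.

Sanity check: (A − (0)·I) v_1 = (0, 0, 0, 0, 0)ᵀ = 0. ✓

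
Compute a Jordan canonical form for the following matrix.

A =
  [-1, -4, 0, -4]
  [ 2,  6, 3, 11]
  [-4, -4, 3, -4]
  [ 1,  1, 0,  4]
J_3(3) ⊕ J_1(3)

The characteristic polynomial is
  det(x·I − A) = x^4 - 12*x^3 + 54*x^2 - 108*x + 81 = (x - 3)^4

Eigenvalues and multiplicities (the geometric multiplicity of λ is n − rank(A − λI), which equals the number of Jordan blocks for λ):
  λ = 3: algebraic multiplicity = 4, geometric multiplicity = 2

Determining the block sizes for each eigenvalue:
  λ = 3: with am = 4 and gm = 2, the partition is not yet determined (e.g. several partitions of 4 into 2 parts exist). Let N = A − (3)·I. Computing rank(N^1) = 2, rank(N^2) = 1, rank(N^3) = 0; the number of blocks of size ≥ j is rank(N^{j−1}) − rank(N^j), giving [2, 1, 1]. So we have 1 block(s) of size 3, 1 block(s) of size 1 → block sizes [3, 1]

Assembling the blocks gives a Jordan form
J =
  [3, 1, 0, 0]
  [0, 3, 1, 0]
  [0, 0, 3, 0]
  [0, 0, 0, 3]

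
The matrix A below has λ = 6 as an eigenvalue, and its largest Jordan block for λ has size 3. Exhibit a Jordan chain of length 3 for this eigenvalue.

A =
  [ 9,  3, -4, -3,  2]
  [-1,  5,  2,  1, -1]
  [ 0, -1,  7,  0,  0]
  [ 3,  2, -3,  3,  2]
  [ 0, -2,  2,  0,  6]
A Jordan chain for λ = 6 of length 3:
v_1 = (-3, 1, 1, -2, 2)ᵀ
v_2 = (3, -1, 0, 3, 0)ᵀ
v_3 = (1, 0, 0, 0, 0)ᵀ

Let N = A − (6)·I. We want v_3 with N^3 v_3 = 0 but N^2 v_3 ≠ 0; then v_{j-1} := N · v_j for j = 3, …, 2.

Pick v_3 = (1, 0, 0, 0, 0)ᵀ.
Then v_2 = N · v_3 = (3, -1, 0, 3, 0)ᵀ.
Then v_1 = N · v_2 = (-3, 1, 1, -2, 2)ᵀ.

Sanity check: (A − (6)·I) v_1 = (0, 0, 0, 0, 0)ᵀ = 0. ✓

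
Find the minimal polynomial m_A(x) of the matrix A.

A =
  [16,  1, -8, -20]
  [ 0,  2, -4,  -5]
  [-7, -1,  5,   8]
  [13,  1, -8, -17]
x^4 - 6*x^3 + 54*x - 81

The characteristic polynomial is χ_A(x) = (x - 3)^3*(x + 3), so the eigenvalues are known. The minimal polynomial is
  m_A(x) = Π_λ (x − λ)^{k_λ}
where k_λ is the size of the *largest* Jordan block for λ (equivalently, the smallest k with (A − λI)^k v = 0 for every generalised eigenvector v of λ).

  λ = -3: largest Jordan block has size 1, contributing (x + 3)
  λ = 3: largest Jordan block has size 3, contributing (x − 3)^3

So m_A(x) = (x - 3)^3*(x + 3) = x^4 - 6*x^3 + 54*x - 81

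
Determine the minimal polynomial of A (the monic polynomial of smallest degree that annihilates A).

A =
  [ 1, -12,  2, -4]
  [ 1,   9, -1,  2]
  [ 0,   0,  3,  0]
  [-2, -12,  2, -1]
x^2 - 6*x + 9

The characteristic polynomial is χ_A(x) = (x - 3)^4, so the eigenvalues are known. The minimal polynomial is
  m_A(x) = Π_λ (x − λ)^{k_λ}
where k_λ is the size of the *largest* Jordan block for λ (equivalently, the smallest k with (A − λI)^k v = 0 for every generalised eigenvector v of λ).

  λ = 3: largest Jordan block has size 2, contributing (x − 3)^2

So m_A(x) = (x - 3)^2 = x^2 - 6*x + 9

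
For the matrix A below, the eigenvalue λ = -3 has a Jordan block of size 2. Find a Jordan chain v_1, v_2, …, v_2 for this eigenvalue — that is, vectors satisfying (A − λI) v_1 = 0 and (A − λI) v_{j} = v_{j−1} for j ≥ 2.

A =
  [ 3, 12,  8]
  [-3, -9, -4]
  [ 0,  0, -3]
A Jordan chain for λ = -3 of length 2:
v_1 = (6, -3, 0)ᵀ
v_2 = (1, 0, 0)ᵀ

Let N = A − (-3)·I. We want v_2 with N^2 v_2 = 0 but N^1 v_2 ≠ 0; then v_{j-1} := N · v_j for j = 2, …, 2.

Pick v_2 = (1, 0, 0)ᵀ.
Then v_1 = N · v_2 = (6, -3, 0)ᵀ.

Sanity check: (A − (-3)·I) v_1 = (0, 0, 0)ᵀ = 0. ✓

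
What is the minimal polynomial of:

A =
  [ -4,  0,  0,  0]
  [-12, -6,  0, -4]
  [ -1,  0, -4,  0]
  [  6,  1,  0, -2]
x^2 + 8*x + 16

The characteristic polynomial is χ_A(x) = (x + 4)^4, so the eigenvalues are known. The minimal polynomial is
  m_A(x) = Π_λ (x − λ)^{k_λ}
where k_λ is the size of the *largest* Jordan block for λ (equivalently, the smallest k with (A − λI)^k v = 0 for every generalised eigenvector v of λ).

  λ = -4: largest Jordan block has size 2, contributing (x + 4)^2

So m_A(x) = (x + 4)^2 = x^2 + 8*x + 16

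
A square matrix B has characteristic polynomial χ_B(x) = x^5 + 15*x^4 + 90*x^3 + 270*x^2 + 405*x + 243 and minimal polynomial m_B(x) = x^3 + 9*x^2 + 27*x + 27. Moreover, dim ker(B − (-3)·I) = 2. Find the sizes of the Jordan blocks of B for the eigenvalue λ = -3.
Block sizes for λ = -3: [3, 2]

Step 1 — from the characteristic polynomial, algebraic multiplicity of λ = -3 is 5. From dim ker(B − (-3)·I) = 2, there are exactly 2 Jordan blocks for λ = -3.
Step 2 — from the minimal polynomial, the factor (x + 3)^3 tells us the largest block for λ = -3 has size 3.
Step 3 — with total size 5, 2 blocks, and largest block 3, the block sizes (in nonincreasing order) are [3, 2].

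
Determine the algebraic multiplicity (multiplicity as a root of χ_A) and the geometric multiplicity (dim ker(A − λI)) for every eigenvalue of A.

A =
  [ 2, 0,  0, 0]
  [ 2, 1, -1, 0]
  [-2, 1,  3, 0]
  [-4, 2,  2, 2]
λ = 2: alg = 4, geom = 3

Step 1 — factor the characteristic polynomial to read off the algebraic multiplicities:
  χ_A(x) = (x - 2)^4

Step 2 — compute geometric multiplicities via the rank-nullity identity g(λ) = n − rank(A − λI):
  rank(A − (2)·I) = 1, so dim ker(A − (2)·I) = n − 1 = 3

Summary:
  λ = 2: algebraic multiplicity = 4, geometric multiplicity = 3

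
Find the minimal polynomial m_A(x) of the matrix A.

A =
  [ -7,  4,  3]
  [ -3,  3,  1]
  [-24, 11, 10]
x^3 - 6*x^2 + 12*x - 8

The characteristic polynomial is χ_A(x) = (x - 2)^3, so the eigenvalues are known. The minimal polynomial is
  m_A(x) = Π_λ (x − λ)^{k_λ}
where k_λ is the size of the *largest* Jordan block for λ (equivalently, the smallest k with (A − λI)^k v = 0 for every generalised eigenvector v of λ).

  λ = 2: largest Jordan block has size 3, contributing (x − 2)^3

So m_A(x) = (x - 2)^3 = x^3 - 6*x^2 + 12*x - 8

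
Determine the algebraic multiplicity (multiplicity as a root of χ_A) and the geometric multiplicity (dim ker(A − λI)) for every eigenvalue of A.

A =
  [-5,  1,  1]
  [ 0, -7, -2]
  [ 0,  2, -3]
λ = -5: alg = 3, geom = 2

Step 1 — factor the characteristic polynomial to read off the algebraic multiplicities:
  χ_A(x) = (x + 5)^3

Step 2 — compute geometric multiplicities via the rank-nullity identity g(λ) = n − rank(A − λI):
  rank(A − (-5)·I) = 1, so dim ker(A − (-5)·I) = n − 1 = 2

Summary:
  λ = -5: algebraic multiplicity = 3, geometric multiplicity = 2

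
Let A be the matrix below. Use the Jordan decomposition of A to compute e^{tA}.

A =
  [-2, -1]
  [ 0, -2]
e^{tA} =
  [exp(-2*t), -t*exp(-2*t)]
  [0, exp(-2*t)]

Strategy: write A = P · J · P⁻¹ where J is a Jordan canonical form, so e^{tA} = P · e^{tJ} · P⁻¹, and e^{tJ} can be computed block-by-block.

A has Jordan form
J =
  [-2,  1]
  [ 0, -2]
(up to reordering of blocks).

Per-block formulas:
  For a 2×2 Jordan block J_2(-2): exp(t · J_2(-2)) = e^(-2t)·(I + t·N), where N is the 2×2 nilpotent shift.

After assembling e^{tJ} and conjugating by P, we get:

e^{tA} =
  [exp(-2*t), -t*exp(-2*t)]
  [0, exp(-2*t)]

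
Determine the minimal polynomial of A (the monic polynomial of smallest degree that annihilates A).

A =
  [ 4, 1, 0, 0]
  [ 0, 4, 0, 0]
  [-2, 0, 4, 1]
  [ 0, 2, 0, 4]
x^2 - 8*x + 16

The characteristic polynomial is χ_A(x) = (x - 4)^4, so the eigenvalues are known. The minimal polynomial is
  m_A(x) = Π_λ (x − λ)^{k_λ}
where k_λ is the size of the *largest* Jordan block for λ (equivalently, the smallest k with (A − λI)^k v = 0 for every generalised eigenvector v of λ).

  λ = 4: largest Jordan block has size 2, contributing (x − 4)^2

So m_A(x) = (x - 4)^2 = x^2 - 8*x + 16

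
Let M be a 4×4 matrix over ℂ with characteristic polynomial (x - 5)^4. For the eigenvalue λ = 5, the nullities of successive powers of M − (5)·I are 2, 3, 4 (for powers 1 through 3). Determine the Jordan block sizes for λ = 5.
Block sizes for λ = 5: [3, 1]

From the dimensions of kernels of powers, the number of Jordan blocks of size at least j is d_j − d_{j−1} where d_j = dim ker(N^j) (with d_0 = 0). Computing the differences gives [2, 1, 1].
The number of blocks of size exactly k is (#blocks of size ≥ k) − (#blocks of size ≥ k + 1), so the partition is: 1 block(s) of size 1, 1 block(s) of size 3.
In nonincreasing order the block sizes are [3, 1].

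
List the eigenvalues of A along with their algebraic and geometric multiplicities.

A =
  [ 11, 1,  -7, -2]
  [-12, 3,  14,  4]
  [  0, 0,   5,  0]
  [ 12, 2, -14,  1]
λ = 5: alg = 4, geom = 3

Step 1 — factor the characteristic polynomial to read off the algebraic multiplicities:
  χ_A(x) = (x - 5)^4

Step 2 — compute geometric multiplicities via the rank-nullity identity g(λ) = n − rank(A − λI):
  rank(A − (5)·I) = 1, so dim ker(A − (5)·I) = n − 1 = 3

Summary:
  λ = 5: algebraic multiplicity = 4, geometric multiplicity = 3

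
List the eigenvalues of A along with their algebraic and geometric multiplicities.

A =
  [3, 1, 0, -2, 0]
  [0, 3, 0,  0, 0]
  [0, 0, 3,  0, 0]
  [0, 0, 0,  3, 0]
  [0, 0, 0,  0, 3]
λ = 3: alg = 5, geom = 4

Step 1 — factor the characteristic polynomial to read off the algebraic multiplicities:
  χ_A(x) = (x - 3)^5

Step 2 — compute geometric multiplicities via the rank-nullity identity g(λ) = n − rank(A − λI):
  rank(A − (3)·I) = 1, so dim ker(A − (3)·I) = n − 1 = 4

Summary:
  λ = 3: algebraic multiplicity = 5, geometric multiplicity = 4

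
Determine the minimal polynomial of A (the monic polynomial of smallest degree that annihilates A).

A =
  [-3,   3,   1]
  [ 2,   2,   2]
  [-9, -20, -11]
x^3 + 12*x^2 + 48*x + 64

The characteristic polynomial is χ_A(x) = (x + 4)^3, so the eigenvalues are known. The minimal polynomial is
  m_A(x) = Π_λ (x − λ)^{k_λ}
where k_λ is the size of the *largest* Jordan block for λ (equivalently, the smallest k with (A − λI)^k v = 0 for every generalised eigenvector v of λ).

  λ = -4: largest Jordan block has size 3, contributing (x + 4)^3

So m_A(x) = (x + 4)^3 = x^3 + 12*x^2 + 48*x + 64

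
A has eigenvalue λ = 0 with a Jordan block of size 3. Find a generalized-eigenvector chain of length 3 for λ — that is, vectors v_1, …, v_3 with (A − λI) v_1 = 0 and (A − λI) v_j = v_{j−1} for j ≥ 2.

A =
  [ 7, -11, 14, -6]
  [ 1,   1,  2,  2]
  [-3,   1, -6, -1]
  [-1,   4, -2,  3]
A Jordan chain for λ = 0 of length 3:
v_1 = (2, 0, -1, 0)ᵀ
v_2 = (7, 1, -3, -1)ᵀ
v_3 = (1, 0, 0, 0)ᵀ

Let N = A − (0)·I. We want v_3 with N^3 v_3 = 0 but N^2 v_3 ≠ 0; then v_{j-1} := N · v_j for j = 3, …, 2.

Pick v_3 = (1, 0, 0, 0)ᵀ.
Then v_2 = N · v_3 = (7, 1, -3, -1)ᵀ.
Then v_1 = N · v_2 = (2, 0, -1, 0)ᵀ.

Sanity check: (A − (0)·I) v_1 = (0, 0, 0, 0)ᵀ = 0. ✓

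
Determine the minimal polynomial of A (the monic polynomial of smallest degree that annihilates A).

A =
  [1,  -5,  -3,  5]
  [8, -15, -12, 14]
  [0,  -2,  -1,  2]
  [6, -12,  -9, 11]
x^3 + 3*x^2 + 3*x + 1

The characteristic polynomial is χ_A(x) = (x + 1)^4, so the eigenvalues are known. The minimal polynomial is
  m_A(x) = Π_λ (x − λ)^{k_λ}
where k_λ is the size of the *largest* Jordan block for λ (equivalently, the smallest k with (A − λI)^k v = 0 for every generalised eigenvector v of λ).

  λ = -1: largest Jordan block has size 3, contributing (x + 1)^3

So m_A(x) = (x + 1)^3 = x^3 + 3*x^2 + 3*x + 1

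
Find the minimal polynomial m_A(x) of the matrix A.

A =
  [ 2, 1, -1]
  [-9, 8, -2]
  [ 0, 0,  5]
x^3 - 15*x^2 + 75*x - 125

The characteristic polynomial is χ_A(x) = (x - 5)^3, so the eigenvalues are known. The minimal polynomial is
  m_A(x) = Π_λ (x − λ)^{k_λ}
where k_λ is the size of the *largest* Jordan block for λ (equivalently, the smallest k with (A − λI)^k v = 0 for every generalised eigenvector v of λ).

  λ = 5: largest Jordan block has size 3, contributing (x − 5)^3

So m_A(x) = (x - 5)^3 = x^3 - 15*x^2 + 75*x - 125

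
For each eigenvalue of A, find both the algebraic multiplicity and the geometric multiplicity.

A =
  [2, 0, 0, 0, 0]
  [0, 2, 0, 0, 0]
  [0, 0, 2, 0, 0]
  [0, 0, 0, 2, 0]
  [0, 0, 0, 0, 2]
λ = 2: alg = 5, geom = 5

Step 1 — factor the characteristic polynomial to read off the algebraic multiplicities:
  χ_A(x) = (x - 2)^5

Step 2 — compute geometric multiplicities via the rank-nullity identity g(λ) = n − rank(A − λI):
  rank(A − (2)·I) = 0, so dim ker(A − (2)·I) = n − 0 = 5

Summary:
  λ = 2: algebraic multiplicity = 5, geometric multiplicity = 5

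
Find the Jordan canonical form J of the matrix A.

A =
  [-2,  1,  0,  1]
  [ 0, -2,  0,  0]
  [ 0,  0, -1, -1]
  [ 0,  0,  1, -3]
J_3(-2) ⊕ J_1(-2)

The characteristic polynomial is
  det(x·I − A) = x^4 + 8*x^3 + 24*x^2 + 32*x + 16 = (x + 2)^4

Eigenvalues and multiplicities (the geometric multiplicity of λ is n − rank(A − λI), which equals the number of Jordan blocks for λ):
  λ = -2: algebraic multiplicity = 4, geometric multiplicity = 2

Determining the block sizes for each eigenvalue:
  λ = -2: with am = 4 and gm = 2, the partition is not yet determined (e.g. several partitions of 4 into 2 parts exist). Let N = A − (-2)·I. Computing rank(N^1) = 2, rank(N^2) = 1, rank(N^3) = 0; the number of blocks of size ≥ j is rank(N^{j−1}) − rank(N^j), giving [2, 1, 1]. So we have 1 block(s) of size 3, 1 block(s) of size 1 → block sizes [3, 1]

Assembling the blocks gives a Jordan form
J =
  [-2,  1,  0,  0]
  [ 0, -2,  1,  0]
  [ 0,  0, -2,  0]
  [ 0,  0,  0, -2]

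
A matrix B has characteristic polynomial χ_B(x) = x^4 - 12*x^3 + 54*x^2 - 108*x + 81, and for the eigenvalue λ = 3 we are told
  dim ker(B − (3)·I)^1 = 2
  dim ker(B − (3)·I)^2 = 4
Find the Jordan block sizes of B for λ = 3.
Block sizes for λ = 3: [2, 2]

From the dimensions of kernels of powers, the number of Jordan blocks of size at least j is d_j − d_{j−1} where d_j = dim ker(N^j) (with d_0 = 0). Computing the differences gives [2, 2].
The number of blocks of size exactly k is (#blocks of size ≥ k) − (#blocks of size ≥ k + 1), so the partition is: 2 block(s) of size 2.
In nonincreasing order the block sizes are [2, 2].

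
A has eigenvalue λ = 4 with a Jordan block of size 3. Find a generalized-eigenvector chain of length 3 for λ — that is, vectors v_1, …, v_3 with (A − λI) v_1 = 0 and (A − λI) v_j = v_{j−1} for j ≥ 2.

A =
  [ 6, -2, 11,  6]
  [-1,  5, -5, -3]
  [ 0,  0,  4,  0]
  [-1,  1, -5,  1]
A Jordan chain for λ = 4 of length 3:
v_1 = (2, -1, 0, -1)ᵀ
v_2 = (11, -5, 0, -5)ᵀ
v_3 = (0, 0, 1, 0)ᵀ

Let N = A − (4)·I. We want v_3 with N^3 v_3 = 0 but N^2 v_3 ≠ 0; then v_{j-1} := N · v_j for j = 3, …, 2.

Pick v_3 = (0, 0, 1, 0)ᵀ.
Then v_2 = N · v_3 = (11, -5, 0, -5)ᵀ.
Then v_1 = N · v_2 = (2, -1, 0, -1)ᵀ.

Sanity check: (A − (4)·I) v_1 = (0, 0, 0, 0)ᵀ = 0. ✓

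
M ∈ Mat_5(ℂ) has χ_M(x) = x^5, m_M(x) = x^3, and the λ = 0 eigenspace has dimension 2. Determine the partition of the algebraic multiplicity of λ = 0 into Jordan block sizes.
Block sizes for λ = 0: [3, 2]

Step 1 — from the characteristic polynomial, algebraic multiplicity of λ = 0 is 5. From dim ker(M − (0)·I) = 2, there are exactly 2 Jordan blocks for λ = 0.
Step 2 — from the minimal polynomial, the factor (x − 0)^3 tells us the largest block for λ = 0 has size 3.
Step 3 — with total size 5, 2 blocks, and largest block 3, the block sizes (in nonincreasing order) are [3, 2].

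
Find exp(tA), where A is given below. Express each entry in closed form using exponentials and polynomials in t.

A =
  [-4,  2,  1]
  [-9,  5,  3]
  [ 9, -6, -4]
e^{tA} =
  [-3*t*exp(-t) + exp(-t), 2*t*exp(-t), t*exp(-t)]
  [-9*t*exp(-t), 6*t*exp(-t) + exp(-t), 3*t*exp(-t)]
  [9*t*exp(-t), -6*t*exp(-t), -3*t*exp(-t) + exp(-t)]

Strategy: write A = P · J · P⁻¹ where J is a Jordan canonical form, so e^{tA} = P · e^{tJ} · P⁻¹, and e^{tJ} can be computed block-by-block.

A has Jordan form
J =
  [-1,  1,  0]
  [ 0, -1,  0]
  [ 0,  0, -1]
(up to reordering of blocks).

Per-block formulas:
  For a 1×1 block at λ = -1: exp(t · [-1]) = [e^(-1t)].
  For a 2×2 Jordan block J_2(-1): exp(t · J_2(-1)) = e^(-1t)·(I + t·N), where N is the 2×2 nilpotent shift.

After assembling e^{tJ} and conjugating by P, we get:

e^{tA} =
  [-3*t*exp(-t) + exp(-t), 2*t*exp(-t), t*exp(-t)]
  [-9*t*exp(-t), 6*t*exp(-t) + exp(-t), 3*t*exp(-t)]
  [9*t*exp(-t), -6*t*exp(-t), -3*t*exp(-t) + exp(-t)]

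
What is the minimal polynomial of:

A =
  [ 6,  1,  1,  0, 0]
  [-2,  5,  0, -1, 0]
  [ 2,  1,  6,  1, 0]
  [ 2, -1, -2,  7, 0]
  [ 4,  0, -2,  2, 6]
x^2 - 12*x + 36

The characteristic polynomial is χ_A(x) = (x - 6)^5, so the eigenvalues are known. The minimal polynomial is
  m_A(x) = Π_λ (x − λ)^{k_λ}
where k_λ is the size of the *largest* Jordan block for λ (equivalently, the smallest k with (A − λI)^k v = 0 for every generalised eigenvector v of λ).

  λ = 6: largest Jordan block has size 2, contributing (x − 6)^2

So m_A(x) = (x - 6)^2 = x^2 - 12*x + 36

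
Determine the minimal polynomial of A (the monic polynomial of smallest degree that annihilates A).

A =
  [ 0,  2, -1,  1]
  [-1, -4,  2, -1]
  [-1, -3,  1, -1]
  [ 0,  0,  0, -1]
x^3 + 3*x^2 + 3*x + 1

The characteristic polynomial is χ_A(x) = (x + 1)^4, so the eigenvalues are known. The minimal polynomial is
  m_A(x) = Π_λ (x − λ)^{k_λ}
where k_λ is the size of the *largest* Jordan block for λ (equivalently, the smallest k with (A − λI)^k v = 0 for every generalised eigenvector v of λ).

  λ = -1: largest Jordan block has size 3, contributing (x + 1)^3

So m_A(x) = (x + 1)^3 = x^3 + 3*x^2 + 3*x + 1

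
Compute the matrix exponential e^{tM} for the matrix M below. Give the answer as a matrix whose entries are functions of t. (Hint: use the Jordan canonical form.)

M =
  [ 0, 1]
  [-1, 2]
e^{tM} =
  [-t*exp(t) + exp(t), t*exp(t)]
  [-t*exp(t), t*exp(t) + exp(t)]

Strategy: write M = P · J · P⁻¹ where J is a Jordan canonical form, so e^{tM} = P · e^{tJ} · P⁻¹, and e^{tJ} can be computed block-by-block.

M has Jordan form
J =
  [1, 1]
  [0, 1]
(up to reordering of blocks).

Per-block formulas:
  For a 2×2 Jordan block J_2(1): exp(t · J_2(1)) = e^(1t)·(I + t·N), where N is the 2×2 nilpotent shift.

After assembling e^{tJ} and conjugating by P, we get:

e^{tM} =
  [-t*exp(t) + exp(t), t*exp(t)]
  [-t*exp(t), t*exp(t) + exp(t)]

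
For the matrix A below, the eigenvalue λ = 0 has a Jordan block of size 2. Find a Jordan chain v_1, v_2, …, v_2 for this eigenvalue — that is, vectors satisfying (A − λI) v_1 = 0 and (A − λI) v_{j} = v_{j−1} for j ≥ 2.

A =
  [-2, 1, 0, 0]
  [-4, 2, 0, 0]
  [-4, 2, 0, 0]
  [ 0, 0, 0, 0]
A Jordan chain for λ = 0 of length 2:
v_1 = (-2, -4, -4, 0)ᵀ
v_2 = (1, 0, 0, 0)ᵀ

Let N = A − (0)·I. We want v_2 with N^2 v_2 = 0 but N^1 v_2 ≠ 0; then v_{j-1} := N · v_j for j = 2, …, 2.

Pick v_2 = (1, 0, 0, 0)ᵀ.
Then v_1 = N · v_2 = (-2, -4, -4, 0)ᵀ.

Sanity check: (A − (0)·I) v_1 = (0, 0, 0, 0)ᵀ = 0. ✓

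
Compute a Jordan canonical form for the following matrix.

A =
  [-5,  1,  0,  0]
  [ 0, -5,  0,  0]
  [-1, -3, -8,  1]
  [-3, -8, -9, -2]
J_2(-5) ⊕ J_2(-5)

The characteristic polynomial is
  det(x·I − A) = x^4 + 20*x^3 + 150*x^2 + 500*x + 625 = (x + 5)^4

Eigenvalues and multiplicities (the geometric multiplicity of λ is n − rank(A − λI), which equals the number of Jordan blocks for λ):
  λ = -5: algebraic multiplicity = 4, geometric multiplicity = 2

Determining the block sizes for each eigenvalue:
  λ = -5: with am = 4 and gm = 2, the partition is not yet determined (e.g. several partitions of 4 into 2 parts exist). Let N = A − (-5)·I. Computing rank(N^1) = 2, rank(N^2) = 0; the number of blocks of size ≥ j is rank(N^{j−1}) − rank(N^j), giving [2, 2]. So we have 2 block(s) of size 2 → block sizes [2, 2]

Assembling the blocks gives a Jordan form
J =
  [-5,  1,  0,  0]
  [ 0, -5,  0,  0]
  [ 0,  0, -5,  1]
  [ 0,  0,  0, -5]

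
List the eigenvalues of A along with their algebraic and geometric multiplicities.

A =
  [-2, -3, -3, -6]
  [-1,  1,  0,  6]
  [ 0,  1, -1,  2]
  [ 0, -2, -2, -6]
λ = -2: alg = 4, geom = 2

Step 1 — factor the characteristic polynomial to read off the algebraic multiplicities:
  χ_A(x) = (x + 2)^4

Step 2 — compute geometric multiplicities via the rank-nullity identity g(λ) = n − rank(A − λI):
  rank(A − (-2)·I) = 2, so dim ker(A − (-2)·I) = n − 2 = 2

Summary:
  λ = -2: algebraic multiplicity = 4, geometric multiplicity = 2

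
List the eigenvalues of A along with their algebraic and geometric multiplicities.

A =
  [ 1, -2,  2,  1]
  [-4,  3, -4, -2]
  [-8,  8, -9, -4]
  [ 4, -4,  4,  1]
λ = -1: alg = 4, geom = 3

Step 1 — factor the characteristic polynomial to read off the algebraic multiplicities:
  χ_A(x) = (x + 1)^4

Step 2 — compute geometric multiplicities via the rank-nullity identity g(λ) = n − rank(A − λI):
  rank(A − (-1)·I) = 1, so dim ker(A − (-1)·I) = n − 1 = 3

Summary:
  λ = -1: algebraic multiplicity = 4, geometric multiplicity = 3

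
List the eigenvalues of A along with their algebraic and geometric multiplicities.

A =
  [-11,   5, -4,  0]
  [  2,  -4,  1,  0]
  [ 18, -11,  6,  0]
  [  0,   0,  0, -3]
λ = -3: alg = 4, geom = 2

Step 1 — factor the characteristic polynomial to read off the algebraic multiplicities:
  χ_A(x) = (x + 3)^4

Step 2 — compute geometric multiplicities via the rank-nullity identity g(λ) = n − rank(A − λI):
  rank(A − (-3)·I) = 2, so dim ker(A − (-3)·I) = n − 2 = 2

Summary:
  λ = -3: algebraic multiplicity = 4, geometric multiplicity = 2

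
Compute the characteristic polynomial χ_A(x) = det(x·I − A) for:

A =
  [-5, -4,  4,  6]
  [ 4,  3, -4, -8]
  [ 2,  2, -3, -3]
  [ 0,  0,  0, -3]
x^4 + 8*x^3 + 22*x^2 + 24*x + 9

Expanding det(x·I − A) (e.g. by cofactor expansion or by noting that A is similar to its Jordan form J, which has the same characteristic polynomial as A) gives
  χ_A(x) = x^4 + 8*x^3 + 22*x^2 + 24*x + 9
which factors as (x + 1)^2*(x + 3)^2. The eigenvalues (with algebraic multiplicities) are λ = -3 with multiplicity 2, λ = -1 with multiplicity 2.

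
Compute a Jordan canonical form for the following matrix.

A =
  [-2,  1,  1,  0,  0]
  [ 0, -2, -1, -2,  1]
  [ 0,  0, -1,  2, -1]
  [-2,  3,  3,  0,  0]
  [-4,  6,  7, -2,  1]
J_2(-2) ⊕ J_2(0) ⊕ J_1(0)

The characteristic polynomial is
  det(x·I − A) = x^5 + 4*x^4 + 4*x^3 = x^3*(x + 2)^2

Eigenvalues and multiplicities (the geometric multiplicity of λ is n − rank(A − λI), which equals the number of Jordan blocks for λ):
  λ = -2: algebraic multiplicity = 2, geometric multiplicity = 1
  λ = 0: algebraic multiplicity = 3, geometric multiplicity = 2

Determining the block sizes for each eigenvalue:
  λ = -2: one block (gm = 1), so the single block has size am = 2 → block sizes [2]
  λ = 0: 2 blocks summing to 3 forces exactly one block of size 2 and the rest size 1 → block sizes [2, 1]

Assembling the blocks gives a Jordan form
J =
  [-2,  1, 0, 0, 0]
  [ 0, -2, 0, 0, 0]
  [ 0,  0, 0, 1, 0]
  [ 0,  0, 0, 0, 0]
  [ 0,  0, 0, 0, 0]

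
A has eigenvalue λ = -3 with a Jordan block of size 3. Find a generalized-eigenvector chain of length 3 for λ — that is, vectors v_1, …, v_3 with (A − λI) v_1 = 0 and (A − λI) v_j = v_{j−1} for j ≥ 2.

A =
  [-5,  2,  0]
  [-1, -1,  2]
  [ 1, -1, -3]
A Jordan chain for λ = -3 of length 3:
v_1 = (2, 2, -1)ᵀ
v_2 = (-2, -1, 1)ᵀ
v_3 = (1, 0, 0)ᵀ

Let N = A − (-3)·I. We want v_3 with N^3 v_3 = 0 but N^2 v_3 ≠ 0; then v_{j-1} := N · v_j for j = 3, …, 2.

Pick v_3 = (1, 0, 0)ᵀ.
Then v_2 = N · v_3 = (-2, -1, 1)ᵀ.
Then v_1 = N · v_2 = (2, 2, -1)ᵀ.

Sanity check: (A − (-3)·I) v_1 = (0, 0, 0)ᵀ = 0. ✓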